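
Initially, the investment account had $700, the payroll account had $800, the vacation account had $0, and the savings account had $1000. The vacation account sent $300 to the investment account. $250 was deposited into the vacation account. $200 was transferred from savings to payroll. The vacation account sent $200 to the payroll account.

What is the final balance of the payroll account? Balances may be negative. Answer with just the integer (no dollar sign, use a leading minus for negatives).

Tracking account balances step by step:
Start: investment=700, payroll=800, vacation=0, savings=1000
Event 1 (transfer 300 vacation -> investment): vacation: 0 - 300 = -300, investment: 700 + 300 = 1000. Balances: investment=1000, payroll=800, vacation=-300, savings=1000
Event 2 (deposit 250 to vacation): vacation: -300 + 250 = -50. Balances: investment=1000, payroll=800, vacation=-50, savings=1000
Event 3 (transfer 200 savings -> payroll): savings: 1000 - 200 = 800, payroll: 800 + 200 = 1000. Balances: investment=1000, payroll=1000, vacation=-50, savings=800
Event 4 (transfer 200 vacation -> payroll): vacation: -50 - 200 = -250, payroll: 1000 + 200 = 1200. Balances: investment=1000, payroll=1200, vacation=-250, savings=800

Final balance of payroll: 1200

Answer: 1200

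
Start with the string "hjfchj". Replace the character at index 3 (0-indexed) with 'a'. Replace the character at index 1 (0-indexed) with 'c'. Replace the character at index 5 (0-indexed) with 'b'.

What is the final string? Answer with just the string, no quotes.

Applying each edit step by step:
Start: "hjfchj"
Op 1 (replace idx 3: 'c' -> 'a'): "hjfchj" -> "hjfahj"
Op 2 (replace idx 1: 'j' -> 'c'): "hjfahj" -> "hcfahj"
Op 3 (replace idx 5: 'j' -> 'b'): "hcfahj" -> "hcfahb"

Answer: hcfahb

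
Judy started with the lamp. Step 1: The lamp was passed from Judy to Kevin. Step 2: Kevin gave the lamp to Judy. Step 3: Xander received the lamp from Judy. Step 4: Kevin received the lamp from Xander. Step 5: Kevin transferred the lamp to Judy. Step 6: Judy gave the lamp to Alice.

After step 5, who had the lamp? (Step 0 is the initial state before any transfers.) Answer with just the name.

Tracking the lamp holder through step 5:
After step 0 (start): Judy
After step 1: Kevin
After step 2: Judy
After step 3: Xander
After step 4: Kevin
After step 5: Judy

At step 5, the holder is Judy.

Answer: Judy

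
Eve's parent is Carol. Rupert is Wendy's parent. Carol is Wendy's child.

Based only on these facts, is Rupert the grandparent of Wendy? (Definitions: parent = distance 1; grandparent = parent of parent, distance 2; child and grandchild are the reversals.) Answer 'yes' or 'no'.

Answer: no

Derivation:
Reconstructing the parent chain from the given facts:
  Rupert -> Wendy -> Carol -> Eve
(each arrow means 'parent of the next')
Positions in the chain (0 = top):
  position of Rupert: 0
  position of Wendy: 1
  position of Carol: 2
  position of Eve: 3

Rupert is at position 0, Wendy is at position 1; signed distance (j - i) = 1.
'grandparent' requires j - i = 2. Actual distance is 1, so the relation does NOT hold.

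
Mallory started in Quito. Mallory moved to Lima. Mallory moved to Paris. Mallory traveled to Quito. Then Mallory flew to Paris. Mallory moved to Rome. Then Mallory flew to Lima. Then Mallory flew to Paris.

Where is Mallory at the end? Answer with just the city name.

Tracking Mallory's location:
Start: Mallory is in Quito.
After move 1: Quito -> Lima. Mallory is in Lima.
After move 2: Lima -> Paris. Mallory is in Paris.
After move 3: Paris -> Quito. Mallory is in Quito.
After move 4: Quito -> Paris. Mallory is in Paris.
After move 5: Paris -> Rome. Mallory is in Rome.
After move 6: Rome -> Lima. Mallory is in Lima.
After move 7: Lima -> Paris. Mallory is in Paris.

Answer: Paris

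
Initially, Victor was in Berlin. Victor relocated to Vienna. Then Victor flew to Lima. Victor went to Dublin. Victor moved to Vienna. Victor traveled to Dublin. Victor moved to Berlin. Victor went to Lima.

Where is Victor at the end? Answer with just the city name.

Answer: Lima

Derivation:
Tracking Victor's location:
Start: Victor is in Berlin.
After move 1: Berlin -> Vienna. Victor is in Vienna.
After move 2: Vienna -> Lima. Victor is in Lima.
After move 3: Lima -> Dublin. Victor is in Dublin.
After move 4: Dublin -> Vienna. Victor is in Vienna.
After move 5: Vienna -> Dublin. Victor is in Dublin.
After move 6: Dublin -> Berlin. Victor is in Berlin.
After move 7: Berlin -> Lima. Victor is in Lima.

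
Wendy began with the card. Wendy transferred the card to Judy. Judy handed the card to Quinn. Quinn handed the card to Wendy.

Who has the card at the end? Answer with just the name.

Tracking the card through each event:
Start: Wendy has the card.
After event 1: Judy has the card.
After event 2: Quinn has the card.
After event 3: Wendy has the card.

Answer: Wendy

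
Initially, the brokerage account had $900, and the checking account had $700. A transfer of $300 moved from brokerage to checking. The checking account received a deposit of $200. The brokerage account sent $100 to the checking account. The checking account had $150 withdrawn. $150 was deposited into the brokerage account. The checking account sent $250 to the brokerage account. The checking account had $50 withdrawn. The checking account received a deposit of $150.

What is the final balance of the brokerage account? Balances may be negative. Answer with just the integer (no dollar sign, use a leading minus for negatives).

Answer: 900

Derivation:
Tracking account balances step by step:
Start: brokerage=900, checking=700
Event 1 (transfer 300 brokerage -> checking): brokerage: 900 - 300 = 600, checking: 700 + 300 = 1000. Balances: brokerage=600, checking=1000
Event 2 (deposit 200 to checking): checking: 1000 + 200 = 1200. Balances: brokerage=600, checking=1200
Event 3 (transfer 100 brokerage -> checking): brokerage: 600 - 100 = 500, checking: 1200 + 100 = 1300. Balances: brokerage=500, checking=1300
Event 4 (withdraw 150 from checking): checking: 1300 - 150 = 1150. Balances: brokerage=500, checking=1150
Event 5 (deposit 150 to brokerage): brokerage: 500 + 150 = 650. Balances: brokerage=650, checking=1150
Event 6 (transfer 250 checking -> brokerage): checking: 1150 - 250 = 900, brokerage: 650 + 250 = 900. Balances: brokerage=900, checking=900
Event 7 (withdraw 50 from checking): checking: 900 - 50 = 850. Balances: brokerage=900, checking=850
Event 8 (deposit 150 to checking): checking: 850 + 150 = 1000. Balances: brokerage=900, checking=1000

Final balance of brokerage: 900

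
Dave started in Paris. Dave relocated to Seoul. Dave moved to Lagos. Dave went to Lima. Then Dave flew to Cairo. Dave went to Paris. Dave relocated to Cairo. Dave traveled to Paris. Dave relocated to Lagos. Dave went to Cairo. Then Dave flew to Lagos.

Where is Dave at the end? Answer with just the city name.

Answer: Lagos

Derivation:
Tracking Dave's location:
Start: Dave is in Paris.
After move 1: Paris -> Seoul. Dave is in Seoul.
After move 2: Seoul -> Lagos. Dave is in Lagos.
After move 3: Lagos -> Lima. Dave is in Lima.
After move 4: Lima -> Cairo. Dave is in Cairo.
After move 5: Cairo -> Paris. Dave is in Paris.
After move 6: Paris -> Cairo. Dave is in Cairo.
After move 7: Cairo -> Paris. Dave is in Paris.
After move 8: Paris -> Lagos. Dave is in Lagos.
After move 9: Lagos -> Cairo. Dave is in Cairo.
After move 10: Cairo -> Lagos. Dave is in Lagos.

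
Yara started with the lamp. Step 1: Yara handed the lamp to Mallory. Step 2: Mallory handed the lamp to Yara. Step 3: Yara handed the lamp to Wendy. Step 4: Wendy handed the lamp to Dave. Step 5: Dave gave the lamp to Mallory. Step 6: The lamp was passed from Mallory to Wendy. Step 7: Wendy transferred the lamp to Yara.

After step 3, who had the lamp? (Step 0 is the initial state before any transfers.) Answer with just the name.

Answer: Wendy

Derivation:
Tracking the lamp holder through step 3:
After step 0 (start): Yara
After step 1: Mallory
After step 2: Yara
After step 3: Wendy

At step 3, the holder is Wendy.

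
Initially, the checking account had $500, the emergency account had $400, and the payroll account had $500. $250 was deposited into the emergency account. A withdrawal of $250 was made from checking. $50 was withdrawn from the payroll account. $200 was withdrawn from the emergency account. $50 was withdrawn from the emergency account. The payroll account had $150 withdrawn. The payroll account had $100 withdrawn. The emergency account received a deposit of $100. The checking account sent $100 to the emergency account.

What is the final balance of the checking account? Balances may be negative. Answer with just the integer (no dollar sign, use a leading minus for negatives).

Tracking account balances step by step:
Start: checking=500, emergency=400, payroll=500
Event 1 (deposit 250 to emergency): emergency: 400 + 250 = 650. Balances: checking=500, emergency=650, payroll=500
Event 2 (withdraw 250 from checking): checking: 500 - 250 = 250. Balances: checking=250, emergency=650, payroll=500
Event 3 (withdraw 50 from payroll): payroll: 500 - 50 = 450. Balances: checking=250, emergency=650, payroll=450
Event 4 (withdraw 200 from emergency): emergency: 650 - 200 = 450. Balances: checking=250, emergency=450, payroll=450
Event 5 (withdraw 50 from emergency): emergency: 450 - 50 = 400. Balances: checking=250, emergency=400, payroll=450
Event 6 (withdraw 150 from payroll): payroll: 450 - 150 = 300. Balances: checking=250, emergency=400, payroll=300
Event 7 (withdraw 100 from payroll): payroll: 300 - 100 = 200. Balances: checking=250, emergency=400, payroll=200
Event 8 (deposit 100 to emergency): emergency: 400 + 100 = 500. Balances: checking=250, emergency=500, payroll=200
Event 9 (transfer 100 checking -> emergency): checking: 250 - 100 = 150, emergency: 500 + 100 = 600. Balances: checking=150, emergency=600, payroll=200

Final balance of checking: 150

Answer: 150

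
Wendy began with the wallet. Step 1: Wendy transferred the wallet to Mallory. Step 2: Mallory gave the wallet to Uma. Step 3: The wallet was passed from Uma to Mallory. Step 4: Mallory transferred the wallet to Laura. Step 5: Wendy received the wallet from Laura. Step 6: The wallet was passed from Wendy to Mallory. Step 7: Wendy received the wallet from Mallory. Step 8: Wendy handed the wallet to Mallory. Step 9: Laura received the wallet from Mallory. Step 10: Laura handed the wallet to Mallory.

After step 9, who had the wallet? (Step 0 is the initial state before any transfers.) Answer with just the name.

Tracking the wallet holder through step 9:
After step 0 (start): Wendy
After step 1: Mallory
After step 2: Uma
After step 3: Mallory
After step 4: Laura
After step 5: Wendy
After step 6: Mallory
After step 7: Wendy
After step 8: Mallory
After step 9: Laura

At step 9, the holder is Laura.

Answer: Laura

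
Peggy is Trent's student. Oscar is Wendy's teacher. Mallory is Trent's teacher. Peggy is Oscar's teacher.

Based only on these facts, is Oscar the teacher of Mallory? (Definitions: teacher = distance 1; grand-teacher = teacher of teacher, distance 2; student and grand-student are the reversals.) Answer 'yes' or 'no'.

Answer: no

Derivation:
Reconstructing the teacher chain from the given facts:
  Mallory -> Trent -> Peggy -> Oscar -> Wendy
(each arrow means 'teacher of the next')
Positions in the chain (0 = top):
  position of Mallory: 0
  position of Trent: 1
  position of Peggy: 2
  position of Oscar: 3
  position of Wendy: 4

Oscar is at position 3, Mallory is at position 0; signed distance (j - i) = -3.
'teacher' requires j - i = 1. Actual distance is -3, so the relation does NOT hold.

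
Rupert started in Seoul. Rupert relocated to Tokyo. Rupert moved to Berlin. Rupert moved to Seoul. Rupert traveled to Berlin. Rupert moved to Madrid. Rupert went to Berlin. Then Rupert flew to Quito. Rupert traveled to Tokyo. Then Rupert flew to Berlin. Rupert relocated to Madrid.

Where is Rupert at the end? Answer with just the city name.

Answer: Madrid

Derivation:
Tracking Rupert's location:
Start: Rupert is in Seoul.
After move 1: Seoul -> Tokyo. Rupert is in Tokyo.
After move 2: Tokyo -> Berlin. Rupert is in Berlin.
After move 3: Berlin -> Seoul. Rupert is in Seoul.
After move 4: Seoul -> Berlin. Rupert is in Berlin.
After move 5: Berlin -> Madrid. Rupert is in Madrid.
After move 6: Madrid -> Berlin. Rupert is in Berlin.
After move 7: Berlin -> Quito. Rupert is in Quito.
After move 8: Quito -> Tokyo. Rupert is in Tokyo.
After move 9: Tokyo -> Berlin. Rupert is in Berlin.
After move 10: Berlin -> Madrid. Rupert is in Madrid.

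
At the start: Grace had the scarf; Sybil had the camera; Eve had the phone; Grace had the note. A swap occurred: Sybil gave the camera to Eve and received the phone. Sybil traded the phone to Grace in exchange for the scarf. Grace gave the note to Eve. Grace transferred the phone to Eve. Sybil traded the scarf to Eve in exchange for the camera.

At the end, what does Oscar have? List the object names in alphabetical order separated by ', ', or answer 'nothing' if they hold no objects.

Tracking all object holders:
Start: scarf:Grace, camera:Sybil, phone:Eve, note:Grace
Event 1 (swap camera<->phone: now camera:Eve, phone:Sybil). State: scarf:Grace, camera:Eve, phone:Sybil, note:Grace
Event 2 (swap phone<->scarf: now phone:Grace, scarf:Sybil). State: scarf:Sybil, camera:Eve, phone:Grace, note:Grace
Event 3 (give note: Grace -> Eve). State: scarf:Sybil, camera:Eve, phone:Grace, note:Eve
Event 4 (give phone: Grace -> Eve). State: scarf:Sybil, camera:Eve, phone:Eve, note:Eve
Event 5 (swap scarf<->camera: now scarf:Eve, camera:Sybil). State: scarf:Eve, camera:Sybil, phone:Eve, note:Eve

Final state: scarf:Eve, camera:Sybil, phone:Eve, note:Eve
Oscar holds: (nothing).

Answer: nothing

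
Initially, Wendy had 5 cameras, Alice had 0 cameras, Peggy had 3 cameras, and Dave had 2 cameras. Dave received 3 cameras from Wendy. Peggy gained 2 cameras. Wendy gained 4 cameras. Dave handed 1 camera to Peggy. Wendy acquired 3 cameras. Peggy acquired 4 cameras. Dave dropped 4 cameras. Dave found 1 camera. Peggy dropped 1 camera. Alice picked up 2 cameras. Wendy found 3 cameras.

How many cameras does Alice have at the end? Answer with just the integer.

Tracking counts step by step:
Start: Wendy=5, Alice=0, Peggy=3, Dave=2
Event 1 (Wendy -> Dave, 3): Wendy: 5 -> 2, Dave: 2 -> 5. State: Wendy=2, Alice=0, Peggy=3, Dave=5
Event 2 (Peggy +2): Peggy: 3 -> 5. State: Wendy=2, Alice=0, Peggy=5, Dave=5
Event 3 (Wendy +4): Wendy: 2 -> 6. State: Wendy=6, Alice=0, Peggy=5, Dave=5
Event 4 (Dave -> Peggy, 1): Dave: 5 -> 4, Peggy: 5 -> 6. State: Wendy=6, Alice=0, Peggy=6, Dave=4
Event 5 (Wendy +3): Wendy: 6 -> 9. State: Wendy=9, Alice=0, Peggy=6, Dave=4
Event 6 (Peggy +4): Peggy: 6 -> 10. State: Wendy=9, Alice=0, Peggy=10, Dave=4
Event 7 (Dave -4): Dave: 4 -> 0. State: Wendy=9, Alice=0, Peggy=10, Dave=0
Event 8 (Dave +1): Dave: 0 -> 1. State: Wendy=9, Alice=0, Peggy=10, Dave=1
Event 9 (Peggy -1): Peggy: 10 -> 9. State: Wendy=9, Alice=0, Peggy=9, Dave=1
Event 10 (Alice +2): Alice: 0 -> 2. State: Wendy=9, Alice=2, Peggy=9, Dave=1
Event 11 (Wendy +3): Wendy: 9 -> 12. State: Wendy=12, Alice=2, Peggy=9, Dave=1

Alice's final count: 2

Answer: 2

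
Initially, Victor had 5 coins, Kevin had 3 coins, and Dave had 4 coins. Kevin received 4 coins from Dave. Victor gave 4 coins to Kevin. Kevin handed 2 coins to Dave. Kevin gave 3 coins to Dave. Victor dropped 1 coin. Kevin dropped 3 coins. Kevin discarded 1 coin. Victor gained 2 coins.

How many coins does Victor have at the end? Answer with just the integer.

Answer: 2

Derivation:
Tracking counts step by step:
Start: Victor=5, Kevin=3, Dave=4
Event 1 (Dave -> Kevin, 4): Dave: 4 -> 0, Kevin: 3 -> 7. State: Victor=5, Kevin=7, Dave=0
Event 2 (Victor -> Kevin, 4): Victor: 5 -> 1, Kevin: 7 -> 11. State: Victor=1, Kevin=11, Dave=0
Event 3 (Kevin -> Dave, 2): Kevin: 11 -> 9, Dave: 0 -> 2. State: Victor=1, Kevin=9, Dave=2
Event 4 (Kevin -> Dave, 3): Kevin: 9 -> 6, Dave: 2 -> 5. State: Victor=1, Kevin=6, Dave=5
Event 5 (Victor -1): Victor: 1 -> 0. State: Victor=0, Kevin=6, Dave=5
Event 6 (Kevin -3): Kevin: 6 -> 3. State: Victor=0, Kevin=3, Dave=5
Event 7 (Kevin -1): Kevin: 3 -> 2. State: Victor=0, Kevin=2, Dave=5
Event 8 (Victor +2): Victor: 0 -> 2. State: Victor=2, Kevin=2, Dave=5

Victor's final count: 2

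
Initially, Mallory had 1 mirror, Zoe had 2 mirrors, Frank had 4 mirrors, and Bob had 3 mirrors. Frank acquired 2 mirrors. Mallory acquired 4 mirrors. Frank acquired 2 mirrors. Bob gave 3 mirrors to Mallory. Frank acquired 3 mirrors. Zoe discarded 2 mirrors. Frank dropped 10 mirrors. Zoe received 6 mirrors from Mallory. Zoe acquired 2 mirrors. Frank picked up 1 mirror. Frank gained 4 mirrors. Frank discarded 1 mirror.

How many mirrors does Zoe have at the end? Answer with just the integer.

Answer: 8

Derivation:
Tracking counts step by step:
Start: Mallory=1, Zoe=2, Frank=4, Bob=3
Event 1 (Frank +2): Frank: 4 -> 6. State: Mallory=1, Zoe=2, Frank=6, Bob=3
Event 2 (Mallory +4): Mallory: 1 -> 5. State: Mallory=5, Zoe=2, Frank=6, Bob=3
Event 3 (Frank +2): Frank: 6 -> 8. State: Mallory=5, Zoe=2, Frank=8, Bob=3
Event 4 (Bob -> Mallory, 3): Bob: 3 -> 0, Mallory: 5 -> 8. State: Mallory=8, Zoe=2, Frank=8, Bob=0
Event 5 (Frank +3): Frank: 8 -> 11. State: Mallory=8, Zoe=2, Frank=11, Bob=0
Event 6 (Zoe -2): Zoe: 2 -> 0. State: Mallory=8, Zoe=0, Frank=11, Bob=0
Event 7 (Frank -10): Frank: 11 -> 1. State: Mallory=8, Zoe=0, Frank=1, Bob=0
Event 8 (Mallory -> Zoe, 6): Mallory: 8 -> 2, Zoe: 0 -> 6. State: Mallory=2, Zoe=6, Frank=1, Bob=0
Event 9 (Zoe +2): Zoe: 6 -> 8. State: Mallory=2, Zoe=8, Frank=1, Bob=0
Event 10 (Frank +1): Frank: 1 -> 2. State: Mallory=2, Zoe=8, Frank=2, Bob=0
Event 11 (Frank +4): Frank: 2 -> 6. State: Mallory=2, Zoe=8, Frank=6, Bob=0
Event 12 (Frank -1): Frank: 6 -> 5. State: Mallory=2, Zoe=8, Frank=5, Bob=0

Zoe's final count: 8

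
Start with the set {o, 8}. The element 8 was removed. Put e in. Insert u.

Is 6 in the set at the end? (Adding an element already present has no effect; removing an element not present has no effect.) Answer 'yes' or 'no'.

Tracking the set through each operation:
Start: {8, o}
Event 1 (remove 8): removed. Set: {o}
Event 2 (add e): added. Set: {e, o}
Event 3 (add u): added. Set: {e, o, u}

Final set: {e, o, u} (size 3)
6 is NOT in the final set.

Answer: no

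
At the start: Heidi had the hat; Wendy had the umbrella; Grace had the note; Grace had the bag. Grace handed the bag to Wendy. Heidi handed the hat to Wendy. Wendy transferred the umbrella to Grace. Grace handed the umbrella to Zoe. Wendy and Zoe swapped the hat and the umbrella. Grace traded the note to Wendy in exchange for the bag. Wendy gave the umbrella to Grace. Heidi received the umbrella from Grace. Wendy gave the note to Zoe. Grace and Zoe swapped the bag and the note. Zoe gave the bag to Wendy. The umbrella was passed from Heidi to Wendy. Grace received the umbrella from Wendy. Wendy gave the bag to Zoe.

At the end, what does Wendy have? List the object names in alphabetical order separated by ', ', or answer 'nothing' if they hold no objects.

Answer: nothing

Derivation:
Tracking all object holders:
Start: hat:Heidi, umbrella:Wendy, note:Grace, bag:Grace
Event 1 (give bag: Grace -> Wendy). State: hat:Heidi, umbrella:Wendy, note:Grace, bag:Wendy
Event 2 (give hat: Heidi -> Wendy). State: hat:Wendy, umbrella:Wendy, note:Grace, bag:Wendy
Event 3 (give umbrella: Wendy -> Grace). State: hat:Wendy, umbrella:Grace, note:Grace, bag:Wendy
Event 4 (give umbrella: Grace -> Zoe). State: hat:Wendy, umbrella:Zoe, note:Grace, bag:Wendy
Event 5 (swap hat<->umbrella: now hat:Zoe, umbrella:Wendy). State: hat:Zoe, umbrella:Wendy, note:Grace, bag:Wendy
Event 6 (swap note<->bag: now note:Wendy, bag:Grace). State: hat:Zoe, umbrella:Wendy, note:Wendy, bag:Grace
Event 7 (give umbrella: Wendy -> Grace). State: hat:Zoe, umbrella:Grace, note:Wendy, bag:Grace
Event 8 (give umbrella: Grace -> Heidi). State: hat:Zoe, umbrella:Heidi, note:Wendy, bag:Grace
Event 9 (give note: Wendy -> Zoe). State: hat:Zoe, umbrella:Heidi, note:Zoe, bag:Grace
Event 10 (swap bag<->note: now bag:Zoe, note:Grace). State: hat:Zoe, umbrella:Heidi, note:Grace, bag:Zoe
Event 11 (give bag: Zoe -> Wendy). State: hat:Zoe, umbrella:Heidi, note:Grace, bag:Wendy
Event 12 (give umbrella: Heidi -> Wendy). State: hat:Zoe, umbrella:Wendy, note:Grace, bag:Wendy
Event 13 (give umbrella: Wendy -> Grace). State: hat:Zoe, umbrella:Grace, note:Grace, bag:Wendy
Event 14 (give bag: Wendy -> Zoe). State: hat:Zoe, umbrella:Grace, note:Grace, bag:Zoe

Final state: hat:Zoe, umbrella:Grace, note:Grace, bag:Zoe
Wendy holds: (nothing).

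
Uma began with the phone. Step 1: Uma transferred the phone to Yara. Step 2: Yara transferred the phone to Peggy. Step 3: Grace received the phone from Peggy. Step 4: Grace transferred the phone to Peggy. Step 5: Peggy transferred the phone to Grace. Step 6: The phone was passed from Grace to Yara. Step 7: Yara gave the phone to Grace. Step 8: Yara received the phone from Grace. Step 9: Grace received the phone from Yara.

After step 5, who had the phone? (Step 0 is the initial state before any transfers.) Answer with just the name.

Tracking the phone holder through step 5:
After step 0 (start): Uma
After step 1: Yara
After step 2: Peggy
After step 3: Grace
After step 4: Peggy
After step 5: Grace

At step 5, the holder is Grace.

Answer: Grace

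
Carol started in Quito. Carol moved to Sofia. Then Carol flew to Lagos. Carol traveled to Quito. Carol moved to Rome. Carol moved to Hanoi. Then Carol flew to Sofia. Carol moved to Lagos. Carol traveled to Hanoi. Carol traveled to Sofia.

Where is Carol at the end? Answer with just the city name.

Answer: Sofia

Derivation:
Tracking Carol's location:
Start: Carol is in Quito.
After move 1: Quito -> Sofia. Carol is in Sofia.
After move 2: Sofia -> Lagos. Carol is in Lagos.
After move 3: Lagos -> Quito. Carol is in Quito.
After move 4: Quito -> Rome. Carol is in Rome.
After move 5: Rome -> Hanoi. Carol is in Hanoi.
After move 6: Hanoi -> Sofia. Carol is in Sofia.
After move 7: Sofia -> Lagos. Carol is in Lagos.
After move 8: Lagos -> Hanoi. Carol is in Hanoi.
After move 9: Hanoi -> Sofia. Carol is in Sofia.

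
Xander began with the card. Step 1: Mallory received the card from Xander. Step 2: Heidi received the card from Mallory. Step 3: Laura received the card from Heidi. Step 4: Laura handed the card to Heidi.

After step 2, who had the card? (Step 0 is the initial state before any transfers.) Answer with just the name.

Tracking the card holder through step 2:
After step 0 (start): Xander
After step 1: Mallory
After step 2: Heidi

At step 2, the holder is Heidi.

Answer: Heidi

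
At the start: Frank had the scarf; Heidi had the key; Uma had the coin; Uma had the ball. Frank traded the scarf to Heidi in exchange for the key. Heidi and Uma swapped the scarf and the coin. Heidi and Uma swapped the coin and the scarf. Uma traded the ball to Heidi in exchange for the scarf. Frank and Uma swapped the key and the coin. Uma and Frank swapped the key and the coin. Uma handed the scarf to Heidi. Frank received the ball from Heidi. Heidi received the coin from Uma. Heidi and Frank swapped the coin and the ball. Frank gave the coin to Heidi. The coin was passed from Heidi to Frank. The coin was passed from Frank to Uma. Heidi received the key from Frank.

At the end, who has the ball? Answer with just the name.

Answer: Heidi

Derivation:
Tracking all object holders:
Start: scarf:Frank, key:Heidi, coin:Uma, ball:Uma
Event 1 (swap scarf<->key: now scarf:Heidi, key:Frank). State: scarf:Heidi, key:Frank, coin:Uma, ball:Uma
Event 2 (swap scarf<->coin: now scarf:Uma, coin:Heidi). State: scarf:Uma, key:Frank, coin:Heidi, ball:Uma
Event 3 (swap coin<->scarf: now coin:Uma, scarf:Heidi). State: scarf:Heidi, key:Frank, coin:Uma, ball:Uma
Event 4 (swap ball<->scarf: now ball:Heidi, scarf:Uma). State: scarf:Uma, key:Frank, coin:Uma, ball:Heidi
Event 5 (swap key<->coin: now key:Uma, coin:Frank). State: scarf:Uma, key:Uma, coin:Frank, ball:Heidi
Event 6 (swap key<->coin: now key:Frank, coin:Uma). State: scarf:Uma, key:Frank, coin:Uma, ball:Heidi
Event 7 (give scarf: Uma -> Heidi). State: scarf:Heidi, key:Frank, coin:Uma, ball:Heidi
Event 8 (give ball: Heidi -> Frank). State: scarf:Heidi, key:Frank, coin:Uma, ball:Frank
Event 9 (give coin: Uma -> Heidi). State: scarf:Heidi, key:Frank, coin:Heidi, ball:Frank
Event 10 (swap coin<->ball: now coin:Frank, ball:Heidi). State: scarf:Heidi, key:Frank, coin:Frank, ball:Heidi
Event 11 (give coin: Frank -> Heidi). State: scarf:Heidi, key:Frank, coin:Heidi, ball:Heidi
Event 12 (give coin: Heidi -> Frank). State: scarf:Heidi, key:Frank, coin:Frank, ball:Heidi
Event 13 (give coin: Frank -> Uma). State: scarf:Heidi, key:Frank, coin:Uma, ball:Heidi
Event 14 (give key: Frank -> Heidi). State: scarf:Heidi, key:Heidi, coin:Uma, ball:Heidi

Final state: scarf:Heidi, key:Heidi, coin:Uma, ball:Heidi
The ball is held by Heidi.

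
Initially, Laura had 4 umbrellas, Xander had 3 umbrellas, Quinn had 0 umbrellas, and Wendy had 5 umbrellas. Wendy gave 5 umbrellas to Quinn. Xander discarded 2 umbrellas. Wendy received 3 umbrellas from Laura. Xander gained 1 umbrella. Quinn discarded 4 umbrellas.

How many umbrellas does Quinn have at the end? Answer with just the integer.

Tracking counts step by step:
Start: Laura=4, Xander=3, Quinn=0, Wendy=5
Event 1 (Wendy -> Quinn, 5): Wendy: 5 -> 0, Quinn: 0 -> 5. State: Laura=4, Xander=3, Quinn=5, Wendy=0
Event 2 (Xander -2): Xander: 3 -> 1. State: Laura=4, Xander=1, Quinn=5, Wendy=0
Event 3 (Laura -> Wendy, 3): Laura: 4 -> 1, Wendy: 0 -> 3. State: Laura=1, Xander=1, Quinn=5, Wendy=3
Event 4 (Xander +1): Xander: 1 -> 2. State: Laura=1, Xander=2, Quinn=5, Wendy=3
Event 5 (Quinn -4): Quinn: 5 -> 1. State: Laura=1, Xander=2, Quinn=1, Wendy=3

Quinn's final count: 1

Answer: 1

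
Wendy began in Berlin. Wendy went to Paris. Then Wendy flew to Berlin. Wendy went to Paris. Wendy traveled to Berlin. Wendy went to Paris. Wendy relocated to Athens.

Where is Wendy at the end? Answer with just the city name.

Tracking Wendy's location:
Start: Wendy is in Berlin.
After move 1: Berlin -> Paris. Wendy is in Paris.
After move 2: Paris -> Berlin. Wendy is in Berlin.
After move 3: Berlin -> Paris. Wendy is in Paris.
After move 4: Paris -> Berlin. Wendy is in Berlin.
After move 5: Berlin -> Paris. Wendy is in Paris.
After move 6: Paris -> Athens. Wendy is in Athens.

Answer: Athens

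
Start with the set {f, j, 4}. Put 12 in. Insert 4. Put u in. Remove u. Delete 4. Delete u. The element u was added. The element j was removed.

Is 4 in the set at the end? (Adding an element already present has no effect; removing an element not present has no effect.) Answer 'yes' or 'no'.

Tracking the set through each operation:
Start: {4, f, j}
Event 1 (add 12): added. Set: {12, 4, f, j}
Event 2 (add 4): already present, no change. Set: {12, 4, f, j}
Event 3 (add u): added. Set: {12, 4, f, j, u}
Event 4 (remove u): removed. Set: {12, 4, f, j}
Event 5 (remove 4): removed. Set: {12, f, j}
Event 6 (remove u): not present, no change. Set: {12, f, j}
Event 7 (add u): added. Set: {12, f, j, u}
Event 8 (remove j): removed. Set: {12, f, u}

Final set: {12, f, u} (size 3)
4 is NOT in the final set.

Answer: no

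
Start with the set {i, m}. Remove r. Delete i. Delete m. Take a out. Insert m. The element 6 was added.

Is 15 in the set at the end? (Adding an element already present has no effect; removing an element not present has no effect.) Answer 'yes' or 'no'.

Answer: no

Derivation:
Tracking the set through each operation:
Start: {i, m}
Event 1 (remove r): not present, no change. Set: {i, m}
Event 2 (remove i): removed. Set: {m}
Event 3 (remove m): removed. Set: {}
Event 4 (remove a): not present, no change. Set: {}
Event 5 (add m): added. Set: {m}
Event 6 (add 6): added. Set: {6, m}

Final set: {6, m} (size 2)
15 is NOT in the final set.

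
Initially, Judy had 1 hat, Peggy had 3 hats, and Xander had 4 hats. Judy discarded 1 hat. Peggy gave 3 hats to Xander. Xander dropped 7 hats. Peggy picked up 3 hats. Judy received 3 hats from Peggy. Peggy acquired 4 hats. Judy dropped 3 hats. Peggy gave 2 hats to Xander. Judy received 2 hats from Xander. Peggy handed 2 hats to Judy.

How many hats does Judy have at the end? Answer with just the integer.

Tracking counts step by step:
Start: Judy=1, Peggy=3, Xander=4
Event 1 (Judy -1): Judy: 1 -> 0. State: Judy=0, Peggy=3, Xander=4
Event 2 (Peggy -> Xander, 3): Peggy: 3 -> 0, Xander: 4 -> 7. State: Judy=0, Peggy=0, Xander=7
Event 3 (Xander -7): Xander: 7 -> 0. State: Judy=0, Peggy=0, Xander=0
Event 4 (Peggy +3): Peggy: 0 -> 3. State: Judy=0, Peggy=3, Xander=0
Event 5 (Peggy -> Judy, 3): Peggy: 3 -> 0, Judy: 0 -> 3. State: Judy=3, Peggy=0, Xander=0
Event 6 (Peggy +4): Peggy: 0 -> 4. State: Judy=3, Peggy=4, Xander=0
Event 7 (Judy -3): Judy: 3 -> 0. State: Judy=0, Peggy=4, Xander=0
Event 8 (Peggy -> Xander, 2): Peggy: 4 -> 2, Xander: 0 -> 2. State: Judy=0, Peggy=2, Xander=2
Event 9 (Xander -> Judy, 2): Xander: 2 -> 0, Judy: 0 -> 2. State: Judy=2, Peggy=2, Xander=0
Event 10 (Peggy -> Judy, 2): Peggy: 2 -> 0, Judy: 2 -> 4. State: Judy=4, Peggy=0, Xander=0

Judy's final count: 4

Answer: 4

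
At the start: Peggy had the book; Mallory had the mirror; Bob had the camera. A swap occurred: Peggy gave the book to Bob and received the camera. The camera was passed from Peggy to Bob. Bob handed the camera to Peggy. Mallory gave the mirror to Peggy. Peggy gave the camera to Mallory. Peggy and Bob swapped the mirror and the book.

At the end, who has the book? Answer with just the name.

Tracking all object holders:
Start: book:Peggy, mirror:Mallory, camera:Bob
Event 1 (swap book<->camera: now book:Bob, camera:Peggy). State: book:Bob, mirror:Mallory, camera:Peggy
Event 2 (give camera: Peggy -> Bob). State: book:Bob, mirror:Mallory, camera:Bob
Event 3 (give camera: Bob -> Peggy). State: book:Bob, mirror:Mallory, camera:Peggy
Event 4 (give mirror: Mallory -> Peggy). State: book:Bob, mirror:Peggy, camera:Peggy
Event 5 (give camera: Peggy -> Mallory). State: book:Bob, mirror:Peggy, camera:Mallory
Event 6 (swap mirror<->book: now mirror:Bob, book:Peggy). State: book:Peggy, mirror:Bob, camera:Mallory

Final state: book:Peggy, mirror:Bob, camera:Mallory
The book is held by Peggy.

Answer: Peggy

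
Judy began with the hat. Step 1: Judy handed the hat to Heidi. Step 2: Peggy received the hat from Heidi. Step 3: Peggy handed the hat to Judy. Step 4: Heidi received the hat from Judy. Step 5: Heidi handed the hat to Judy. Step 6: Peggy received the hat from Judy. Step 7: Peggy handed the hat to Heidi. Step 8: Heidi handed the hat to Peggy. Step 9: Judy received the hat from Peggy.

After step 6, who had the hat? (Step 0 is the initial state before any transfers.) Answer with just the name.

Tracking the hat holder through step 6:
After step 0 (start): Judy
After step 1: Heidi
After step 2: Peggy
After step 3: Judy
After step 4: Heidi
After step 5: Judy
After step 6: Peggy

At step 6, the holder is Peggy.

Answer: Peggy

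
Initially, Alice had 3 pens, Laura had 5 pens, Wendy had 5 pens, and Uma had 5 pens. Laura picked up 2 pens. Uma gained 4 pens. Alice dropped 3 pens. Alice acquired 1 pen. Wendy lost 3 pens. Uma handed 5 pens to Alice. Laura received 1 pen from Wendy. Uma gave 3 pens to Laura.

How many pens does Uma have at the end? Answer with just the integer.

Tracking counts step by step:
Start: Alice=3, Laura=5, Wendy=5, Uma=5
Event 1 (Laura +2): Laura: 5 -> 7. State: Alice=3, Laura=7, Wendy=5, Uma=5
Event 2 (Uma +4): Uma: 5 -> 9. State: Alice=3, Laura=7, Wendy=5, Uma=9
Event 3 (Alice -3): Alice: 3 -> 0. State: Alice=0, Laura=7, Wendy=5, Uma=9
Event 4 (Alice +1): Alice: 0 -> 1. State: Alice=1, Laura=7, Wendy=5, Uma=9
Event 5 (Wendy -3): Wendy: 5 -> 2. State: Alice=1, Laura=7, Wendy=2, Uma=9
Event 6 (Uma -> Alice, 5): Uma: 9 -> 4, Alice: 1 -> 6. State: Alice=6, Laura=7, Wendy=2, Uma=4
Event 7 (Wendy -> Laura, 1): Wendy: 2 -> 1, Laura: 7 -> 8. State: Alice=6, Laura=8, Wendy=1, Uma=4
Event 8 (Uma -> Laura, 3): Uma: 4 -> 1, Laura: 8 -> 11. State: Alice=6, Laura=11, Wendy=1, Uma=1

Uma's final count: 1

Answer: 1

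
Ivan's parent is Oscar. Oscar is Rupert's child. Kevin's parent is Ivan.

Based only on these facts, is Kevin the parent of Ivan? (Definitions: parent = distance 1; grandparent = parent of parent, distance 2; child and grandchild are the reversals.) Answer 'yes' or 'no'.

Answer: no

Derivation:
Reconstructing the parent chain from the given facts:
  Rupert -> Oscar -> Ivan -> Kevin
(each arrow means 'parent of the next')
Positions in the chain (0 = top):
  position of Rupert: 0
  position of Oscar: 1
  position of Ivan: 2
  position of Kevin: 3

Kevin is at position 3, Ivan is at position 2; signed distance (j - i) = -1.
'parent' requires j - i = 1. Actual distance is -1, so the relation does NOT hold.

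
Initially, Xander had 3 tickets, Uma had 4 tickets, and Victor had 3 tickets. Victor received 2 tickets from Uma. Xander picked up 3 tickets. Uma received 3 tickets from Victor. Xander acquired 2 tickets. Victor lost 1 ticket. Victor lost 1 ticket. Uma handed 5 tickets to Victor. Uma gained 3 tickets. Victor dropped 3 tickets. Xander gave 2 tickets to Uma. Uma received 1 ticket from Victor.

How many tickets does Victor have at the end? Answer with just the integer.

Answer: 1

Derivation:
Tracking counts step by step:
Start: Xander=3, Uma=4, Victor=3
Event 1 (Uma -> Victor, 2): Uma: 4 -> 2, Victor: 3 -> 5. State: Xander=3, Uma=2, Victor=5
Event 2 (Xander +3): Xander: 3 -> 6. State: Xander=6, Uma=2, Victor=5
Event 3 (Victor -> Uma, 3): Victor: 5 -> 2, Uma: 2 -> 5. State: Xander=6, Uma=5, Victor=2
Event 4 (Xander +2): Xander: 6 -> 8. State: Xander=8, Uma=5, Victor=2
Event 5 (Victor -1): Victor: 2 -> 1. State: Xander=8, Uma=5, Victor=1
Event 6 (Victor -1): Victor: 1 -> 0. State: Xander=8, Uma=5, Victor=0
Event 7 (Uma -> Victor, 5): Uma: 5 -> 0, Victor: 0 -> 5. State: Xander=8, Uma=0, Victor=5
Event 8 (Uma +3): Uma: 0 -> 3. State: Xander=8, Uma=3, Victor=5
Event 9 (Victor -3): Victor: 5 -> 2. State: Xander=8, Uma=3, Victor=2
Event 10 (Xander -> Uma, 2): Xander: 8 -> 6, Uma: 3 -> 5. State: Xander=6, Uma=5, Victor=2
Event 11 (Victor -> Uma, 1): Victor: 2 -> 1, Uma: 5 -> 6. State: Xander=6, Uma=6, Victor=1

Victor's final count: 1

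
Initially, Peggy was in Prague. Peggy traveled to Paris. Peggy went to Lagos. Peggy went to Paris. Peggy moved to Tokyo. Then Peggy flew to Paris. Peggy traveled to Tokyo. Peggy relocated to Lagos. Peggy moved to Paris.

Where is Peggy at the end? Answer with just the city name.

Tracking Peggy's location:
Start: Peggy is in Prague.
After move 1: Prague -> Paris. Peggy is in Paris.
After move 2: Paris -> Lagos. Peggy is in Lagos.
After move 3: Lagos -> Paris. Peggy is in Paris.
After move 4: Paris -> Tokyo. Peggy is in Tokyo.
After move 5: Tokyo -> Paris. Peggy is in Paris.
After move 6: Paris -> Tokyo. Peggy is in Tokyo.
After move 7: Tokyo -> Lagos. Peggy is in Lagos.
After move 8: Lagos -> Paris. Peggy is in Paris.

Answer: Paris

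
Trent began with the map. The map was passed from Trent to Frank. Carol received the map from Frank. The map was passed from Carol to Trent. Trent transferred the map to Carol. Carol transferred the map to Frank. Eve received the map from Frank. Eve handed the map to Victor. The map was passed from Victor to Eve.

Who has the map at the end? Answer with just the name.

Answer: Eve

Derivation:
Tracking the map through each event:
Start: Trent has the map.
After event 1: Frank has the map.
After event 2: Carol has the map.
After event 3: Trent has the map.
After event 4: Carol has the map.
After event 5: Frank has the map.
After event 6: Eve has the map.
After event 7: Victor has the map.
After event 8: Eve has the map.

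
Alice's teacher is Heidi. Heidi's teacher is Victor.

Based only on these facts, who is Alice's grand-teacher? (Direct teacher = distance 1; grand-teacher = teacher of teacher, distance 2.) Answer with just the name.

Reconstructing the teacher chain from the given facts:
  Victor -> Heidi -> Alice
(each arrow means 'teacher of the next')
Positions in the chain (0 = top):
  position of Victor: 0
  position of Heidi: 1
  position of Alice: 2

Alice is at position 2; the grand-teacher is 2 steps up the chain, i.e. position 0: Victor.

Answer: Victor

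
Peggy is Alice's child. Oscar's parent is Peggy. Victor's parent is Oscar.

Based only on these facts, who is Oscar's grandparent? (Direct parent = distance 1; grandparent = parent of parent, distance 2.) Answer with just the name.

Reconstructing the parent chain from the given facts:
  Alice -> Peggy -> Oscar -> Victor
(each arrow means 'parent of the next')
Positions in the chain (0 = top):
  position of Alice: 0
  position of Peggy: 1
  position of Oscar: 2
  position of Victor: 3

Oscar is at position 2; the grandparent is 2 steps up the chain, i.e. position 0: Alice.

Answer: Alice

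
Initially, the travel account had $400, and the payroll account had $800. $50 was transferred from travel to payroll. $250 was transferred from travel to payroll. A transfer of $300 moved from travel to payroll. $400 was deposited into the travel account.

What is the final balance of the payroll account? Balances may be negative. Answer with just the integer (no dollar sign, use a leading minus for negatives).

Tracking account balances step by step:
Start: travel=400, payroll=800
Event 1 (transfer 50 travel -> payroll): travel: 400 - 50 = 350, payroll: 800 + 50 = 850. Balances: travel=350, payroll=850
Event 2 (transfer 250 travel -> payroll): travel: 350 - 250 = 100, payroll: 850 + 250 = 1100. Balances: travel=100, payroll=1100
Event 3 (transfer 300 travel -> payroll): travel: 100 - 300 = -200, payroll: 1100 + 300 = 1400. Balances: travel=-200, payroll=1400
Event 4 (deposit 400 to travel): travel: -200 + 400 = 200. Balances: travel=200, payroll=1400

Final balance of payroll: 1400

Answer: 1400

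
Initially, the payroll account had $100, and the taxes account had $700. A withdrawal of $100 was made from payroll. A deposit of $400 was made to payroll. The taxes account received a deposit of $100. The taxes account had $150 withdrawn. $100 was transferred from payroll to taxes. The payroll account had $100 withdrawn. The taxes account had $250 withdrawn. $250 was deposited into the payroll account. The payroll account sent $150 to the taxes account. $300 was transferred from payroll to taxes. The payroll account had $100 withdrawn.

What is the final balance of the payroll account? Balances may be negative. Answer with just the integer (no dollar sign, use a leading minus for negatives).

Tracking account balances step by step:
Start: payroll=100, taxes=700
Event 1 (withdraw 100 from payroll): payroll: 100 - 100 = 0. Balances: payroll=0, taxes=700
Event 2 (deposit 400 to payroll): payroll: 0 + 400 = 400. Balances: payroll=400, taxes=700
Event 3 (deposit 100 to taxes): taxes: 700 + 100 = 800. Balances: payroll=400, taxes=800
Event 4 (withdraw 150 from taxes): taxes: 800 - 150 = 650. Balances: payroll=400, taxes=650
Event 5 (transfer 100 payroll -> taxes): payroll: 400 - 100 = 300, taxes: 650 + 100 = 750. Balances: payroll=300, taxes=750
Event 6 (withdraw 100 from payroll): payroll: 300 - 100 = 200. Balances: payroll=200, taxes=750
Event 7 (withdraw 250 from taxes): taxes: 750 - 250 = 500. Balances: payroll=200, taxes=500
Event 8 (deposit 250 to payroll): payroll: 200 + 250 = 450. Balances: payroll=450, taxes=500
Event 9 (transfer 150 payroll -> taxes): payroll: 450 - 150 = 300, taxes: 500 + 150 = 650. Balances: payroll=300, taxes=650
Event 10 (transfer 300 payroll -> taxes): payroll: 300 - 300 = 0, taxes: 650 + 300 = 950. Balances: payroll=0, taxes=950
Event 11 (withdraw 100 from payroll): payroll: 0 - 100 = -100. Balances: payroll=-100, taxes=950

Final balance of payroll: -100

Answer: -100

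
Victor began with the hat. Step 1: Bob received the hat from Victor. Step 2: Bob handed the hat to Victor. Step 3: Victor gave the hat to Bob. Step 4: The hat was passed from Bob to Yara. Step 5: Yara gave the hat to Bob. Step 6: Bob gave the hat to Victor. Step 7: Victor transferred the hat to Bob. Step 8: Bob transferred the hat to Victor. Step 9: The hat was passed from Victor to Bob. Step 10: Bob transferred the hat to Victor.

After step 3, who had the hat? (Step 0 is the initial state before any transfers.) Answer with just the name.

Answer: Bob

Derivation:
Tracking the hat holder through step 3:
After step 0 (start): Victor
After step 1: Bob
After step 2: Victor
After step 3: Bob

At step 3, the holder is Bob.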